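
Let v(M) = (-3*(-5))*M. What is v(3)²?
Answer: 2025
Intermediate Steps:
v(M) = 15*M
v(3)² = (15*3)² = 45² = 2025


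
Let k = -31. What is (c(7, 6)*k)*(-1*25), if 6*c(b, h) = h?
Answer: 775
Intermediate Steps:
c(b, h) = h/6
(c(7, 6)*k)*(-1*25) = (((⅙)*6)*(-31))*(-1*25) = (1*(-31))*(-25) = -31*(-25) = 775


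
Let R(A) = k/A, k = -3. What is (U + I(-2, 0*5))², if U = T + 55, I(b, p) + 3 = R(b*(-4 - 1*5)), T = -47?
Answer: 841/36 ≈ 23.361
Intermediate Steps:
R(A) = -3/A
I(b, p) = -3 + 1/(3*b) (I(b, p) = -3 - 3*1/(b*(-4 - 1*5)) = -3 - 3*1/(b*(-4 - 5)) = -3 - 3*(-1/(9*b)) = -3 - (-1)/(3*b) = -3 + 1/(3*b))
U = 8 (U = -47 + 55 = 8)
(U + I(-2, 0*5))² = (8 + (-3 + (⅓)/(-2)))² = (8 + (-3 + (⅓)*(-½)))² = (8 + (-3 - ⅙))² = (8 - 19/6)² = (29/6)² = 841/36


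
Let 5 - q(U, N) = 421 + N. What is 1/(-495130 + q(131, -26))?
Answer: -1/495520 ≈ -2.0181e-6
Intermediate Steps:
q(U, N) = -416 - N (q(U, N) = 5 - (421 + N) = 5 + (-421 - N) = -416 - N)
1/(-495130 + q(131, -26)) = 1/(-495130 + (-416 - 1*(-26))) = 1/(-495130 + (-416 + 26)) = 1/(-495130 - 390) = 1/(-495520) = -1/495520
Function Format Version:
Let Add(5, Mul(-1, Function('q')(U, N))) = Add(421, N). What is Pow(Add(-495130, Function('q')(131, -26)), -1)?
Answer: Rational(-1, 495520) ≈ -2.0181e-6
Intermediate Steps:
Function('q')(U, N) = Add(-416, Mul(-1, N)) (Function('q')(U, N) = Add(5, Mul(-1, Add(421, N))) = Add(5, Add(-421, Mul(-1, N))) = Add(-416, Mul(-1, N)))
Pow(Add(-495130, Function('q')(131, -26)), -1) = Pow(Add(-495130, Add(-416, Mul(-1, -26))), -1) = Pow(Add(-495130, Add(-416, 26)), -1) = Pow(Add(-495130, -390), -1) = Pow(-495520, -1) = Rational(-1, 495520)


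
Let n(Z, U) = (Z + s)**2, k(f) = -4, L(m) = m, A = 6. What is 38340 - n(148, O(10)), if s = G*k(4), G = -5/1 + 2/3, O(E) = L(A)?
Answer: 99044/9 ≈ 11005.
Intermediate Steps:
O(E) = 6
G = -13/3 (G = -5*1 + 2*(1/3) = -5 + 2/3 = -13/3 ≈ -4.3333)
s = 52/3 (s = -13/3*(-4) = 52/3 ≈ 17.333)
n(Z, U) = (52/3 + Z)**2 (n(Z, U) = (Z + 52/3)**2 = (52/3 + Z)**2)
38340 - n(148, O(10)) = 38340 - (52 + 3*148)**2/9 = 38340 - (52 + 444)**2/9 = 38340 - 496**2/9 = 38340 - 246016/9 = 99044/9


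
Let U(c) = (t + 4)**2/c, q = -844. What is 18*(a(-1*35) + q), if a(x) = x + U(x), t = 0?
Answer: -554058/35 ≈ -15830.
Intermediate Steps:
U(c) = 16/c (U(c) = (0 + 4)**2/c = 4**2/c = 16/c)
a(x) = x + 16/x
18*(a(-1*35) + q) = 18*((-1*35 + 16/((-1*35))) - 844) = 18*((-35 + 16/(-35)) - 844) = 18*((-35 + 16*(-1/35)) - 844) = 18*((-35 - 16/35) - 844) = 18*(-1241/35 - 844) = 18*(-30781/35) = -554058/35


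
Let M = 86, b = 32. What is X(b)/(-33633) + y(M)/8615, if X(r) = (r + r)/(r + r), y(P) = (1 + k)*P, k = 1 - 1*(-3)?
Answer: 2890715/57949659 ≈ 0.049883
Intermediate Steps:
k = 4 (k = 1 + 3 = 4)
y(P) = 5*P (y(P) = (1 + 4)*P = 5*P)
X(r) = 1 (X(r) = (2*r)/((2*r)) = (2*r)*(1/(2*r)) = 1)
X(b)/(-33633) + y(M)/8615 = 1/(-33633) + (5*86)/8615 = 1*(-1/33633) + 430*(1/8615) = -1/33633 + 86/1723 = 2890715/57949659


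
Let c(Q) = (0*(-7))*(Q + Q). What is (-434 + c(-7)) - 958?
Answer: -1392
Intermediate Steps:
c(Q) = 0 (c(Q) = 0*(2*Q) = 0)
(-434 + c(-7)) - 958 = (-434 + 0) - 958 = -434 - 958 = -1392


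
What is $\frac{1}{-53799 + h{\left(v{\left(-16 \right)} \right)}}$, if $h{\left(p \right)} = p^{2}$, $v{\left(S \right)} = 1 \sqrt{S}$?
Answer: $- \frac{1}{53815} \approx -1.8582 \cdot 10^{-5}$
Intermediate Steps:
$v{\left(S \right)} = \sqrt{S}$
$\frac{1}{-53799 + h{\left(v{\left(-16 \right)} \right)}} = \frac{1}{-53799 + \left(\sqrt{-16}\right)^{2}} = \frac{1}{-53799 + \left(4 i\right)^{2}} = \frac{1}{-53799 - 16} = \frac{1}{-53815} = - \frac{1}{53815}$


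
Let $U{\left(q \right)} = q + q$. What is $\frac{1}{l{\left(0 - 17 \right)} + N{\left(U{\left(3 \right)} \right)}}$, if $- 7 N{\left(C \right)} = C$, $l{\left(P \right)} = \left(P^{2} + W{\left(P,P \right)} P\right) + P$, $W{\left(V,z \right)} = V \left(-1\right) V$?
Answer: $\frac{7}{36289} \approx 0.0001929$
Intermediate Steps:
$W{\left(V,z \right)} = - V^{2}$ ($W{\left(V,z \right)} = - V V = - V^{2}$)
$l{\left(P \right)} = P + P^{2} - P^{3}$ ($l{\left(P \right)} = \left(P^{2} + - P^{2} P\right) + P = \left(P^{2} - P^{3}\right) + P = P + P^{2} - P^{3}$)
$U{\left(q \right)} = 2 q$
$N{\left(C \right)} = - \frac{C}{7}$
$\frac{1}{l{\left(0 - 17 \right)} + N{\left(U{\left(3 \right)} \right)}} = \frac{1}{\left(0 - 17\right) \left(1 + \left(0 - 17\right) - \left(0 - 17\right)^{2}\right) - \frac{2 \cdot 3}{7}} = \frac{1}{\left(0 - 17\right) \left(1 + \left(0 - 17\right) - \left(0 - 17\right)^{2}\right) - \frac{6}{7}} = \frac{1}{- 17 \left(1 - 17 - \left(-17\right)^{2}\right) - \frac{6}{7}} = \frac{1}{- 17 \left(1 - 17 - 289\right) - \frac{6}{7}} = \frac{1}{\left(-17\right) \left(-305\right) - \frac{6}{7}} = \frac{1}{5185 - \frac{6}{7}} = \frac{1}{\frac{36289}{7}} = \frac{7}{36289}$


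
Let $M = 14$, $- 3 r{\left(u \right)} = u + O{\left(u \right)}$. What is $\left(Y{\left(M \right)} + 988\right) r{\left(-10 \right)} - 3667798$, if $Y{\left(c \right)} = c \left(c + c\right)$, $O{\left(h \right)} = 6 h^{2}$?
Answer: $-3939198$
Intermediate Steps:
$r{\left(u \right)} = - 2 u^{2} - \frac{u}{3}$ ($r{\left(u \right)} = - \frac{u + 6 u^{2}}{3} = - 2 u^{2} - \frac{u}{3}$)
$Y{\left(c \right)} = 2 c^{2}$ ($Y{\left(c \right)} = c 2 c = 2 c^{2}$)
$\left(Y{\left(M \right)} + 988\right) r{\left(-10 \right)} - 3667798 = \left(2 \cdot 14^{2} + 988\right) \frac{1}{3} \left(-10\right) \left(-1 - -60\right) - 3667798 = \left(2 \cdot 196 + 988\right) \frac{1}{3} \left(-10\right) \left(-1 + 60\right) - 3667798 = \left(392 + 988\right) \frac{1}{3} \left(-10\right) 59 - 3667798 = 1380 \left(- \frac{590}{3}\right) - 3667798 = -271400 - 3667798 = -3939198$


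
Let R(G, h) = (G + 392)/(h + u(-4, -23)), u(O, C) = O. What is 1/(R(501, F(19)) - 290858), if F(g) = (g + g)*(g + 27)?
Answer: -1744/507255459 ≈ -3.4381e-6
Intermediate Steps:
F(g) = 2*g*(27 + g) (F(g) = (2*g)*(27 + g) = 2*g*(27 + g))
R(G, h) = (392 + G)/(-4 + h) (R(G, h) = (G + 392)/(h - 4) = (392 + G)/(-4 + h))
1/(R(501, F(19)) - 290858) = 1/((392 + 501)/(-4 + 2*19*(27 + 19)) - 290858) = 1/(893/(-4 + 2*19*46) - 290858) = 1/(893/(-4 + 1748) - 290858) = 1/(893/1744 - 290858) = 1/(-507255459/1744) = -1744/507255459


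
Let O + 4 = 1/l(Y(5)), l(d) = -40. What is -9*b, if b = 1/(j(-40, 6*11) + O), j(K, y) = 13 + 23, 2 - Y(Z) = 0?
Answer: -360/1279 ≈ -0.28147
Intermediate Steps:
Y(Z) = 2 (Y(Z) = 2 - 1*0 = 2 + 0 = 2)
O = -161/40 (O = -4 + 1/(-40) = -4 - 1/40 = -161/40 ≈ -4.0250)
j(K, y) = 36
b = 40/1279 (b = 1/(36 - 161/40) = 1/(1279/40) = 40/1279 ≈ 0.031274)
-9*b = -9*40/1279 = -360/1279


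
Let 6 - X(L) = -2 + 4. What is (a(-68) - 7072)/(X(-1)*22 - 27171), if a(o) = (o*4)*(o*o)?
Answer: 1264800/27083 ≈ 46.701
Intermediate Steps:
X(L) = 4 (X(L) = 6 - (-2 + 4) = 6 - 1*2 = 6 - 2 = 4)
a(o) = 4*o³ (a(o) = (4*o)*o² = 4*o³)
(a(-68) - 7072)/(X(-1)*22 - 27171) = (4*(-68)³ - 7072)/(4*22 - 27171) = (4*(-314432) - 7072)/(88 - 27171) = (-1257728 - 7072)/(-27083) = -1264800*(-1/27083) = 1264800/27083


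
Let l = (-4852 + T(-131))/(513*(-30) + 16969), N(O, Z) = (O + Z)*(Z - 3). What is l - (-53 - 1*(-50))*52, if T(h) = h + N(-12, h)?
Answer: 260503/1579 ≈ 164.98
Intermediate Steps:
N(O, Z) = (-3 + Z)*(O + Z) (N(O, Z) = (O + Z)*(-3 + Z) = (-3 + Z)*(O + Z))
T(h) = 36 + h² - 14*h (T(h) = h + (h² - 3*(-12) - 3*h - 12*h) = h + (h² + 36 - 3*h - 12*h) = h + (36 + h² - 15*h) = 36 + h² - 14*h)
l = 14179/1579 (l = (-4852 + (36 + (-131)² - 14*(-131)))/(513*(-30) + 16969) = (-4852 + (36 + 17161 + 1834))/(-15390 + 16969) = (-4852 + 19031)/1579 = 14179*(1/1579) = 14179/1579 ≈ 8.9797)
l - (-53 - 1*(-50))*52 = 14179/1579 - (-53 - 1*(-50))*52 = 14179/1579 - (-53 + 50)*52 = 14179/1579 - (-3)*52 = 14179/1579 - 1*(-156) = 14179/1579 + 156 = 260503/1579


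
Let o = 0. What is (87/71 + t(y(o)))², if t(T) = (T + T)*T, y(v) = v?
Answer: 7569/5041 ≈ 1.5015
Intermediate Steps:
t(T) = 2*T² (t(T) = (2*T)*T = 2*T²)
(87/71 + t(y(o)))² = (87/71 + 2*0²)² = (87*(1/71) + 2*0)² = (87/71 + 0)² = (87/71)² = 7569/5041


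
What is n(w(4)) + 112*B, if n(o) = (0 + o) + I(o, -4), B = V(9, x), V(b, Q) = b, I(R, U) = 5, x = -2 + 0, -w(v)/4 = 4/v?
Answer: 1009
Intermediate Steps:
w(v) = -16/v
x = -2
B = 9
n(o) = 5 + o (n(o) = (0 + o) + 5 = o + 5 = 5 + o)
n(w(4)) + 112*B = (5 - 16/4) + 112*9 = (5 - 16*1/4) + 1008 = (5 - 4) + 1008 = 1 + 1008 = 1009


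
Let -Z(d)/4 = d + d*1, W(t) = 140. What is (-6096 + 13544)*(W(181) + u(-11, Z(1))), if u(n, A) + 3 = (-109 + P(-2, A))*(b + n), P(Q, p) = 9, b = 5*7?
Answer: -16854824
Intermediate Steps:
b = 35
Z(d) = -8*d (Z(d) = -4*(d + d*1) = -4*(d + d) = -8*d)
u(n, A) = -3503 - 100*n (u(n, A) = -3 + (-109 + 9)*(35 + n) = -3 - 100*(35 + n) = -3 + (-3500 - 100*n) = -3503 - 100*n)
(-6096 + 13544)*(W(181) + u(-11, Z(1))) = (-6096 + 13544)*(140 + (-3503 - 100*(-11))) = 7448*(140 + (-3503 + 1100)) = 7448*(140 - 2403) = 7448*(-2263) = -16854824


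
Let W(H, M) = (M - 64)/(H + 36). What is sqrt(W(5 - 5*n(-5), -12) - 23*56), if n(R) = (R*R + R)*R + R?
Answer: I*sqrt(103165386)/283 ≈ 35.891*I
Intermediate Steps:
n(R) = R + R*(R + R**2) (n(R) = (R**2 + R)*R + R = (R + R**2)*R + R = R*(R + R**2) + R = R + R*(R + R**2))
W(H, M) = (-64 + M)/(36 + H)
sqrt(W(5 - 5*n(-5), -12) - 23*56) = sqrt((-64 - 12)/(36 + (5 - (-25)*(1 - 5 + (-5)**2))) - 23*56) = sqrt(-76/(36 + (5 - (-25)*(1 - 5 + 25))) - 1288) = sqrt(-76/(36 + (5 - (-25)*21)) - 1288) = sqrt(-76/(36 + (5 - 5*(-105))) - 1288) = sqrt(-76/(36 + (5 + 525)) - 1288) = sqrt(-76/(36 + 530) - 1288) = sqrt(-76/566 - 1288) = sqrt((1/566)*(-76) - 1288) = sqrt(-38/283 - 1288) = sqrt(-364542/283) = I*sqrt(103165386)/283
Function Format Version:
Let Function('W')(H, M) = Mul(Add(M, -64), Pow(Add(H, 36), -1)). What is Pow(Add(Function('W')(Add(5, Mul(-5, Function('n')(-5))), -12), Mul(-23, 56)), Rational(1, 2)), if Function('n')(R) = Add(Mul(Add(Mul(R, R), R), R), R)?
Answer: Mul(Rational(1, 283), I, Pow(103165386, Rational(1, 2))) ≈ Mul(35.891, I)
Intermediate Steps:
Function('n')(R) = Add(R, Mul(R, Add(R, Pow(R, 2)))) (Function('n')(R) = Add(Mul(Add(Pow(R, 2), R), R), R) = Add(Mul(Add(R, Pow(R, 2)), R), R) = Add(Mul(R, Add(R, Pow(R, 2))), R) = Add(R, Mul(R, Add(R, Pow(R, 2)))))
Function('W')(H, M) = Mul(Pow(Add(36, H), -1), Add(-64, M)) (Function('W')(H, M) = Mul(Add(-64, M), Pow(Add(36, H), -1)) = Mul(Pow(Add(36, H), -1), Add(-64, M)))
Pow(Add(Function('W')(Add(5, Mul(-5, Function('n')(-5))), -12), Mul(-23, 56)), Rational(1, 2)) = Pow(Add(Mul(Pow(Add(36, Add(5, Mul(-5, Mul(-5, Add(1, -5, Pow(-5, 2)))))), -1), Add(-64, -12)), Mul(-23, 56)), Rational(1, 2)) = Pow(Add(Mul(Pow(Add(36, Add(5, Mul(-5, Mul(-5, Add(1, -5, 25))))), -1), -76), -1288), Rational(1, 2)) = Pow(Add(Mul(Pow(Add(36, Add(5, Mul(-5, Mul(-5, 21)))), -1), -76), -1288), Rational(1, 2)) = Pow(Add(Mul(Pow(Add(36, Add(5, Mul(-5, -105))), -1), -76), -1288), Rational(1, 2)) = Pow(Add(Mul(Pow(Add(36, Add(5, 525)), -1), -76), -1288), Rational(1, 2)) = Pow(Add(Mul(Pow(Add(36, 530), -1), -76), -1288), Rational(1, 2)) = Pow(Add(Mul(Pow(566, -1), -76), -1288), Rational(1, 2)) = Pow(Add(Mul(Rational(1, 566), -76), -1288), Rational(1, 2)) = Pow(Add(Rational(-38, 283), -1288), Rational(1, 2)) = Pow(Rational(-364542, 283), Rational(1, 2)) = Mul(Rational(1, 283), I, Pow(103165386, Rational(1, 2)))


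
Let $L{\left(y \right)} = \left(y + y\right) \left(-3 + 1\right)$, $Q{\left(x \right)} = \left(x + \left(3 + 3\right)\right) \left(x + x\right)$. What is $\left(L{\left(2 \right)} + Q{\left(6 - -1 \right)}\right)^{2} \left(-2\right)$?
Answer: $-60552$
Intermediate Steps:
$Q{\left(x \right)} = 2 x \left(6 + x\right)$ ($Q{\left(x \right)} = \left(x + 6\right) 2 x = \left(6 + x\right) 2 x = 2 x \left(6 + x\right)$)
$L{\left(y \right)} = - 4 y$ ($L{\left(y \right)} = 2 y \left(-2\right) = - 4 y$)
$\left(L{\left(2 \right)} + Q{\left(6 - -1 \right)}\right)^{2} \left(-2\right) = \left(\left(-4\right) 2 + 2 \left(6 - -1\right) \left(6 + \left(6 - -1\right)\right)\right)^{2} \left(-2\right) = \left(-8 + 2 \left(6 + 1\right) \left(6 + \left(6 + 1\right)\right)\right)^{2} \left(-2\right) = \left(-8 + 2 \cdot 7 \left(6 + 7\right)\right)^{2} \left(-2\right) = \left(-8 + 2 \cdot 7 \cdot 13\right)^{2} \left(-2\right) = \left(-8 + 182\right)^{2} \left(-2\right) = 174^{2} \left(-2\right) = 30276 \left(-2\right) = -60552$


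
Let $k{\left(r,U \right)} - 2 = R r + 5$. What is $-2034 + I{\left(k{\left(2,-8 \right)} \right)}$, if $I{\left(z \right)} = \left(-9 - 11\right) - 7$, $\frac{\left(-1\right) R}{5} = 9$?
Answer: $-2061$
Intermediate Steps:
$R = -45$ ($R = \left(-5\right) 9 = -45$)
$k{\left(r,U \right)} = 7 - 45 r$ ($k{\left(r,U \right)} = 2 - \left(-5 + 45 r\right) = 7 - 45 r$)
$I{\left(z \right)} = -27$ ($I{\left(z \right)} = \left(-9 - 11\right) - 7 = -20 - 7 = -27$)
$-2034 + I{\left(k{\left(2,-8 \right)} \right)} = -2034 - 27 = -2061$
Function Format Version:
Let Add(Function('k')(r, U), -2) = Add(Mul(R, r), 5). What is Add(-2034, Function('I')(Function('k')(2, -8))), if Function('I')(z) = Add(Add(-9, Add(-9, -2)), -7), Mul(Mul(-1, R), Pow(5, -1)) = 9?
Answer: -2061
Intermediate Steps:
R = -45 (R = Mul(-5, 9) = -45)
Function('k')(r, U) = Add(7, Mul(-45, r)) (Function('k')(r, U) = Add(2, Add(Mul(-45, r), 5)) = Add(2, Add(5, Mul(-45, r))) = Add(7, Mul(-45, r)))
Function('I')(z) = -27 (Function('I')(z) = Add(Add(-9, -11), -7) = Add(-20, -7) = -27)
Add(-2034, Function('I')(Function('k')(2, -8))) = Add(-2034, -27) = -2061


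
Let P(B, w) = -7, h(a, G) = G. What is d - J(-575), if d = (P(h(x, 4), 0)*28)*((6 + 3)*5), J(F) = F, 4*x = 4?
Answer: -8245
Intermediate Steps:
x = 1 (x = (¼)*4 = 1)
d = -8820 (d = (-7*28)*((6 + 3)*5) = -1764*5 = -196*45 = -8820)
d - J(-575) = -8820 - 1*(-575) = -8820 + 575 = -8245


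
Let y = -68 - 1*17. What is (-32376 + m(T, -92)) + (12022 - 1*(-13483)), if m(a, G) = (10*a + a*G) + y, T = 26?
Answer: -9088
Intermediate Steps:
y = -85 (y = -68 - 17 = -85)
m(a, G) = -85 + 10*a + G*a (m(a, G) = (10*a + a*G) - 85 = (10*a + G*a) - 85 = -85 + 10*a + G*a)
(-32376 + m(T, -92)) + (12022 - 1*(-13483)) = (-32376 + (-85 + 10*26 - 92*26)) + (12022 - 1*(-13483)) = (-32376 + (-85 + 260 - 2392)) + (12022 + 13483) = (-32376 - 2217) + 25505 = -34593 + 25505 = -9088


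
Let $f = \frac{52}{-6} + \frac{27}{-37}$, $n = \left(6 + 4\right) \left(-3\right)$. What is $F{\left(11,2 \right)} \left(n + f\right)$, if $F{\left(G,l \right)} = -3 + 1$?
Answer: $\frac{8746}{111} \approx 78.793$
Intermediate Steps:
$F{\left(G,l \right)} = -2$
$n = -30$ ($n = 10 \left(-3\right) = -30$)
$f = - \frac{1043}{111}$ ($f = 52 \left(- \frac{1}{6}\right) + 27 \left(- \frac{1}{37}\right) = - \frac{26}{3} - \frac{27}{37} = - \frac{1043}{111} \approx -9.3964$)
$F{\left(11,2 \right)} \left(n + f\right) = - 2 \left(-30 - \frac{1043}{111}\right) = \left(-2\right) \left(- \frac{4373}{111}\right) = \frac{8746}{111}$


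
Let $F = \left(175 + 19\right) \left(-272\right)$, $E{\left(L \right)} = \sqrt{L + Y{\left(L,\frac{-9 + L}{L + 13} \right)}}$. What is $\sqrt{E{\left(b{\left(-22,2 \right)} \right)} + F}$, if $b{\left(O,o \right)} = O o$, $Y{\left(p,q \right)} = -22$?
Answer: $\sqrt{-52768 + i \sqrt{66}} \approx 0.018 + 229.71 i$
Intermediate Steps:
$E{\left(L \right)} = \sqrt{-22 + L}$ ($E{\left(L \right)} = \sqrt{L - 22} = \sqrt{-22 + L}$)
$F = -52768$ ($F = 194 \left(-272\right) = -52768$)
$\sqrt{E{\left(b{\left(-22,2 \right)} \right)} + F} = \sqrt{\sqrt{-22 - 44} - 52768} = \sqrt{\sqrt{-66} - 52768} = \sqrt{i \sqrt{66} - 52768} = \sqrt{-52768 + i \sqrt{66}}$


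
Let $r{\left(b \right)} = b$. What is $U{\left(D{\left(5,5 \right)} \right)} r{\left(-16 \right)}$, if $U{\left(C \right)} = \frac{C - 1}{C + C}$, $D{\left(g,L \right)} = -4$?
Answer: $-10$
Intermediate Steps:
$U{\left(C \right)} = \frac{-1 + C}{2 C}$
$U{\left(D{\left(5,5 \right)} \right)} r{\left(-16 \right)} = \frac{-1 - 4}{2 \left(-4\right)} \left(-16\right) = \frac{1}{2} \left(- \frac{1}{4}\right) \left(-5\right) \left(-16\right) = \frac{5}{8} \left(-16\right) = -10$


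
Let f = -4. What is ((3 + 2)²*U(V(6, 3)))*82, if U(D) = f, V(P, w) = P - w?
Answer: -8200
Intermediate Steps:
U(D) = -4
((3 + 2)²*U(V(6, 3)))*82 = ((3 + 2)²*(-4))*82 = (5²*(-4))*82 = (25*(-4))*82 = -100*82 = -8200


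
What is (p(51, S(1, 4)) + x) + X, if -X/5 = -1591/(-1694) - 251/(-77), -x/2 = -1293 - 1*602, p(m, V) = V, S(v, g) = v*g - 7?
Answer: 6379613/1694 ≈ 3766.0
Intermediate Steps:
S(v, g) = -7 + g*v (S(v, g) = g*v - 7 = -7 + g*v)
x = 3790 (x = -2*(-1293 - 1*602) = -2*(-1293 - 602) = -2*(-1895) = 3790)
X = -35565/1694 (X = -5*(-1591/(-1694) - 251/(-77)) = -5*(-1591*(-1/1694) - 251*(-1/77)) = -5*(1591/1694 + 251/77) = -5*7113/1694 = -35565/1694 ≈ -20.995)
(p(51, S(1, 4)) + x) + X = ((-7 + 4*1) + 3790) - 35565/1694 = ((-7 + 4) + 3790) - 35565/1694 = (-3 + 3790) - 35565/1694 = 3787 - 35565/1694 = 6379613/1694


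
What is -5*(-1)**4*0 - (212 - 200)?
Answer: -12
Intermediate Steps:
-5*(-1)**4*0 - (212 - 200) = -5*1*0 - 1*12 = -5*0 - 12 = 0 - 12 = -12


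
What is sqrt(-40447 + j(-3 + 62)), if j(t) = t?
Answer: 2*I*sqrt(10097) ≈ 200.97*I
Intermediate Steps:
sqrt(-40447 + j(-3 + 62)) = sqrt(-40447 + (-3 + 62)) = sqrt(-40447 + 59) = sqrt(-40388) = 2*I*sqrt(10097)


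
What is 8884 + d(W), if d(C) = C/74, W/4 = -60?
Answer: 328588/37 ≈ 8880.8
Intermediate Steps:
W = -240 (W = 4*(-60) = -240)
d(C) = C/74 (d(C) = C*(1/74) = C/74)
8884 + d(W) = 8884 + (1/74)*(-240) = 8884 - 120/37 = 328588/37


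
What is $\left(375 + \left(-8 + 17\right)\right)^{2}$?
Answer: $147456$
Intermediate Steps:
$\left(375 + \left(-8 + 17\right)\right)^{2} = \left(375 + 9\right)^{2} = 384^{2} = 147456$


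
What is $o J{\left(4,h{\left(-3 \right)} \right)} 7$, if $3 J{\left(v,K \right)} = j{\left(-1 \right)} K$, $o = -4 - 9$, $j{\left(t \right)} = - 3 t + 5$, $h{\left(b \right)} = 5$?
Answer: $- \frac{3640}{3} \approx -1213.3$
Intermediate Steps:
$j{\left(t \right)} = 5 - 3 t$
$o = -13$
$J{\left(v,K \right)} = \frac{8 K}{3}$ ($J{\left(v,K \right)} = \frac{\left(5 - -3\right) K}{3} = \frac{\left(5 + 3\right) K}{3} = \frac{8 K}{3}$)
$o J{\left(4,h{\left(-3 \right)} \right)} 7 = - 13 \cdot \frac{8}{3} \cdot 5 \cdot 7 = \left(-13\right) \frac{40}{3} \cdot 7 = \left(- \frac{520}{3}\right) 7 = - \frac{3640}{3}$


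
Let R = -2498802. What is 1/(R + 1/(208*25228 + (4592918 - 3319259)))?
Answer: -6521083/16294895242565 ≈ -4.0019e-7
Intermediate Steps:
1/(R + 1/(208*25228 + (4592918 - 3319259))) = 1/(-2498802 + 1/(208*25228 + (4592918 - 3319259))) = 1/(-2498802 + 1/(5247424 + 1273659)) = 1/(-2498802 + 1/6521083) = 1/(-16294895242565/6521083) = -6521083/16294895242565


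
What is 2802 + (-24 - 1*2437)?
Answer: 341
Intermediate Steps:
2802 + (-24 - 1*2437) = 2802 + (-24 - 2437) = 2802 - 2461 = 341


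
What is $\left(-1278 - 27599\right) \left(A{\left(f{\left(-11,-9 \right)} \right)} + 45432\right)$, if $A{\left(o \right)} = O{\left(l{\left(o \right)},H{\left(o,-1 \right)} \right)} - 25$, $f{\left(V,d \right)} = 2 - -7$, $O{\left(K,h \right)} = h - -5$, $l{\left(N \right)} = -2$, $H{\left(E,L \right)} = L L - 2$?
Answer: $-1311333447$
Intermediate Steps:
$H{\left(E,L \right)} = -2 + L^{2}$ ($H{\left(E,L \right)} = L^{2} - 2 = -2 + L^{2}$)
$O{\left(K,h \right)} = 5 + h$ ($O{\left(K,h \right)} = h + 5 = 5 + h$)
$f{\left(V,d \right)} = 9$ ($f{\left(V,d \right)} = 2 + 7 = 9$)
$A{\left(o \right)} = -21$ ($A{\left(o \right)} = \left(5 - \left(2 - \left(-1\right)^{2}\right)\right) - 25 = \left(5 + \left(-2 + 1\right)\right) - 25 = \left(5 - 1\right) - 25 = 4 - 25 = -21$)
$\left(-1278 - 27599\right) \left(A{\left(f{\left(-11,-9 \right)} \right)} + 45432\right) = \left(-1278 - 27599\right) \left(-21 + 45432\right) = \left(-28877\right) 45411 = -1311333447$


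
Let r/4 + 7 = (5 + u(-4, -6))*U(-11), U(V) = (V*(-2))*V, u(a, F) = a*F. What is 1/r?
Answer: -1/28100 ≈ -3.5587e-5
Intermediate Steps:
u(a, F) = F*a
U(V) = -2*V² (U(V) = (-2*V)*V = -2*V²)
r = -28100 (r = -28 + 4*((5 - 6*(-4))*(-2*(-11)²)) = -28 + 4*((5 + 24)*(-2*121)) = -28 + 4*(29*(-242)) = -28 + 4*(-7018) = -28 - 28072 = -28100)
1/r = 1/(-28100) = -1/28100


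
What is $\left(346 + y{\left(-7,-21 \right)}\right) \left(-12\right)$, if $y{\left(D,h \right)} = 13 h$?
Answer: $-876$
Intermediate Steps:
$\left(346 + y{\left(-7,-21 \right)}\right) \left(-12\right) = \left(346 + 13 \left(-21\right)\right) \left(-12\right) = \left(346 - 273\right) \left(-12\right) = 73 \left(-12\right) = -876$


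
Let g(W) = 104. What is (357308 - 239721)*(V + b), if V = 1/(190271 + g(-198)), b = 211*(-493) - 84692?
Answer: -4224503245346788/190375 ≈ -2.2190e+10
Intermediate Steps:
b = -188715 (b = -104023 - 84692 = -188715)
V = 1/190375 (V = 1/(190271 + 104) = 1/190375 ≈ 5.2528e-6)
(357308 - 239721)*(V + b) = (357308 - 239721)*(1/190375 - 188715) = 117587*(-35926618124/190375) = -4224503245346788/190375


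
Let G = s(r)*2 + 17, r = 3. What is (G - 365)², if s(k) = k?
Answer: 116964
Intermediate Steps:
G = 23 (G = 3*2 + 17 = 6 + 17 = 23)
(G - 365)² = (23 - 365)² = (-342)² = 116964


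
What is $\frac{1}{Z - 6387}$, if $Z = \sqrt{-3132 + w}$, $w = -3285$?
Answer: $- \frac{2129}{13600062} - \frac{i \sqrt{713}}{13600062} \approx -0.00015654 - 1.9634 \cdot 10^{-6} i$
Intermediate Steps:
$Z = 3 i \sqrt{713}$ ($Z = \sqrt{-3132 - 3285} = \sqrt{-6417} = 3 i \sqrt{713} \approx 80.106 i$)
$\frac{1}{Z - 6387} = \frac{1}{3 i \sqrt{713} - 6387} = \frac{1}{-6387 + 3 i \sqrt{713}}$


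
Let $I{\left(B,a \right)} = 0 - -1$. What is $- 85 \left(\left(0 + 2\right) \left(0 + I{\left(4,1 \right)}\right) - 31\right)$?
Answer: $2465$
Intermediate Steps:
$I{\left(B,a \right)} = 1$ ($I{\left(B,a \right)} = 0 + 1 = 1$)
$- 85 \left(\left(0 + 2\right) \left(0 + I{\left(4,1 \right)}\right) - 31\right) = - 85 \left(\left(0 + 2\right) \left(0 + 1\right) - 31\right) = - 85 \left(2 \cdot 1 - 31\right) = - 85 \left(2 - 31\right) = \left(-85\right) \left(-29\right) = 2465$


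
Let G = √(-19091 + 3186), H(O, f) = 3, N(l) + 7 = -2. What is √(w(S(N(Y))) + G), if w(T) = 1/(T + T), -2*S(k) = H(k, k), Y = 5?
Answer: √(-3 + 9*I*√15905)/3 ≈ 7.9304 + 7.9514*I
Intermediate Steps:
N(l) = -9 (N(l) = -7 - 2 = -9)
S(k) = -3/2 (S(k) = -½*3 = -3/2)
w(T) = 1/(2*T)
G = I*√15905 (G = √(-15905) = I*√15905 ≈ 126.11*I)
√(w(S(N(Y))) + G) = √(1/(2*(-3/2)) + I*√15905) = √((½)*(-⅔) + I*√15905) = √(-⅓ + I*√15905)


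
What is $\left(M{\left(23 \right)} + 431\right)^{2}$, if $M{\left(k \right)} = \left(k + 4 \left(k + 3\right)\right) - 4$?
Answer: $306916$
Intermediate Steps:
$M{\left(k \right)} = 8 + 5 k$ ($M{\left(k \right)} = \left(k + 4 \left(3 + k\right)\right) - 4 = \left(k + \left(12 + 4 k\right)\right) - 4 = \left(12 + 5 k\right) - 4 = 8 + 5 k$)
$\left(M{\left(23 \right)} + 431\right)^{2} = \left(\left(8 + 5 \cdot 23\right) + 431\right)^{2} = \left(\left(8 + 115\right) + 431\right)^{2} = \left(123 + 431\right)^{2} = 554^{2} = 306916$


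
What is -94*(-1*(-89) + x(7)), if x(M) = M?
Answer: -9024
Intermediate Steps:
-94*(-1*(-89) + x(7)) = -94*(-1*(-89) + 7) = -94*(89 + 7) = -94*96 = -9024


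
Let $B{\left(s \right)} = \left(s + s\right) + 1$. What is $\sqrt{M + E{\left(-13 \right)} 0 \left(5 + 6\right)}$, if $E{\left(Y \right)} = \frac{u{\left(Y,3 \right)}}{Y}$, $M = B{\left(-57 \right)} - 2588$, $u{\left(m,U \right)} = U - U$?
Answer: $i \sqrt{2701} \approx 51.971 i$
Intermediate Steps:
$u{\left(m,U \right)} = 0$
$B{\left(s \right)} = 1 + 2 s$ ($B{\left(s \right)} = 2 s + 1 = 1 + 2 s$)
$M = -2701$ ($M = \left(1 + 2 \left(-57\right)\right) - 2588 = \left(1 - 114\right) - 2588 = -113 - 2588 = -2701$)
$E{\left(Y \right)} = 0$ ($E{\left(Y \right)} = \frac{0}{Y} = 0$)
$\sqrt{M + E{\left(-13 \right)} 0 \left(5 + 6\right)} = \sqrt{-2701 + 0 \cdot 0 \left(5 + 6\right)} = \sqrt{-2701 + 0 \cdot 0 \cdot 11} = \sqrt{-2701 + 0 \cdot 0} = \sqrt{-2701 + 0} = \sqrt{-2701} = i \sqrt{2701}$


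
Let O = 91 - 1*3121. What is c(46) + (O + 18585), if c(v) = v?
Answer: 15601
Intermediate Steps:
O = -3030 (O = 91 - 3121 = -3030)
c(46) + (O + 18585) = 46 + (-3030 + 18585) = 46 + 15555 = 15601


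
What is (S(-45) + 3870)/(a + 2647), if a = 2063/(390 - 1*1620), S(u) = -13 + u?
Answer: 4688760/3253747 ≈ 1.4410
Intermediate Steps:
a = -2063/1230 (a = 2063/(390 - 1620) = 2063/(-1230) = 2063*(-1/1230) = -2063/1230 ≈ -1.6772)
(S(-45) + 3870)/(a + 2647) = ((-13 - 45) + 3870)/(-2063/1230 + 2647) = (-58 + 3870)/(3253747/1230) = 3812*(1230/3253747) = 4688760/3253747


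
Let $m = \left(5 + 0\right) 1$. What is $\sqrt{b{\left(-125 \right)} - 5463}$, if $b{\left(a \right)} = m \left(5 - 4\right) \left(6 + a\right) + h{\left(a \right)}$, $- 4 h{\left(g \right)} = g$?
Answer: $\frac{i \sqrt{24107}}{2} \approx 77.632 i$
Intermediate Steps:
$h{\left(g \right)} = - \frac{g}{4}$
$m = 5$ ($m = 5 \cdot 1 = 5$)
$b{\left(a \right)} = 30 + \frac{19 a}{4}$ ($b{\left(a \right)} = 5 \left(5 - 4\right) \left(6 + a\right) - \frac{a}{4} = 5 \cdot 1 \left(6 + a\right) - \frac{a}{4} = 5 \left(6 + a\right) - \frac{a}{4} = \left(30 + 5 a\right) - \frac{a}{4} = 30 + \frac{19 a}{4}$)
$\sqrt{b{\left(-125 \right)} - 5463} = \sqrt{\left(30 + \frac{19}{4} \left(-125\right)\right) - 5463} = \sqrt{\left(30 - \frac{2375}{4}\right) - 5463} = \sqrt{- \frac{2255}{4} - 5463} = \sqrt{- \frac{24107}{4}} = \frac{i \sqrt{24107}}{2}$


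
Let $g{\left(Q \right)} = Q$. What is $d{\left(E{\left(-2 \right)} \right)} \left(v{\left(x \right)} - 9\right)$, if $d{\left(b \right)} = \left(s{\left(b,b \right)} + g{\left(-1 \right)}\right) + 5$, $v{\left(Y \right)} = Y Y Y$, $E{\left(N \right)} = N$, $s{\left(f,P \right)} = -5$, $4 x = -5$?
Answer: $\frac{701}{64} \approx 10.953$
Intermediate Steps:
$x = - \frac{5}{4}$ ($x = \frac{1}{4} \left(-5\right) = - \frac{5}{4} \approx -1.25$)
$v{\left(Y \right)} = Y^{3}$ ($v{\left(Y \right)} = Y^{2} Y = Y^{3}$)
$d{\left(b \right)} = -1$ ($d{\left(b \right)} = \left(-5 - 1\right) + 5 = -6 + 5 = -1$)
$d{\left(E{\left(-2 \right)} \right)} \left(v{\left(x \right)} - 9\right) = - (\left(- \frac{5}{4}\right)^{3} - 9) = - (- \frac{125}{64} - 9) = \left(-1\right) \left(- \frac{701}{64}\right) = \frac{701}{64}$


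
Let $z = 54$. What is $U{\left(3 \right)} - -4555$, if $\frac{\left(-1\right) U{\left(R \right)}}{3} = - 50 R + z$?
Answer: $4843$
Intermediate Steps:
$U{\left(R \right)} = -162 + 150 R$ ($U{\left(R \right)} = - 3 \left(- 50 R + 54\right) = - 3 \left(54 - 50 R\right) = -162 + 150 R$)
$U{\left(3 \right)} - -4555 = \left(-162 + 150 \cdot 3\right) - -4555 = \left(-162 + 450\right) + 4555 = 288 + 4555 = 4843$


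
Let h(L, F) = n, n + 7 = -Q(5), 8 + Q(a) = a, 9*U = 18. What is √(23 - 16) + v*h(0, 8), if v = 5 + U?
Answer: -28 + √7 ≈ -25.354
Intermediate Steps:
U = 2 (U = (⅑)*18 = 2)
Q(a) = -8 + a
n = -4 (n = -7 - (-8 + 5) = -7 - 1*(-3) = -7 + 3 = -4)
h(L, F) = -4
v = 7 (v = 5 + 2 = 7)
√(23 - 16) + v*h(0, 8) = √(23 - 16) + 7*(-4) = √7 - 28 = -28 + √7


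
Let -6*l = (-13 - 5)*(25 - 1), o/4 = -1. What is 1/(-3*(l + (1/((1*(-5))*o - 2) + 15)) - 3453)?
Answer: -6/22285 ≈ -0.00026924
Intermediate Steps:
o = -4 (o = 4*(-1) = -4)
l = 72 (l = -(-13 - 5)*(25 - 1)/6 = -(-3)*24 = -⅙*(-432) = 72)
1/(-3*(l + (1/((1*(-5))*o - 2) + 15)) - 3453) = 1/(-3*(72 + (1/((1*(-5))*(-4) - 2) + 15)) - 3453) = 1/(-3*(72 + (1/(-5*(-4) - 2) + 15)) - 3453) = 1/(-3*(72 + (1/(20 - 2) + 15)) - 3453) = 1/(-3*(72 + (1/18 + 15)) - 3453) = 1/(-3*(72 + 271/18) - 3453) = 1/(-3*1567/18 - 3453) = 1/(-1567/6 - 3453) = 1/(-22285/6) = -6/22285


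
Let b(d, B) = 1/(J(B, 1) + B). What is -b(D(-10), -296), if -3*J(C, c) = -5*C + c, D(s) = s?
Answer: 3/2369 ≈ 0.0012664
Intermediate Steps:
J(C, c) = -c/3 + 5*C/3 (J(C, c) = -(-5*C + c)/3 = -(c - 5*C)/3 = -c/3 + 5*C/3)
b(d, B) = 1/(-1/3 + 8*B/3) (b(d, B) = 1/((-1/3*1 + 5*B/3) + B) = 1/((-1/3 + 5*B/3) + B) = 1/(-1/3 + 8*B/3))
-b(D(-10), -296) = -3/(-1 + 8*(-296)) = -3/(-1 - 2368) = -3/(-2369) = -3*(-1)/2369 = -1*(-3/2369) = 3/2369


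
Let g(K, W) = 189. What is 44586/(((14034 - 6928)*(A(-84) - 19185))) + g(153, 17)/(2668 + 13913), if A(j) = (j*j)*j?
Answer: 45613802820/4005309339053 ≈ 0.011388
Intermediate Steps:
A(j) = j**3 (A(j) = j**2*j = j**3)
44586/(((14034 - 6928)*(A(-84) - 19185))) + g(153, 17)/(2668 + 13913) = 44586/(((14034 - 6928)*((-84)**3 - 19185))) + 189/(2668 + 13913) = 44586/((7106*(-592704 - 19185))) + 189/16581 = 44586/((7106*(-611889))) + 189*(1/16581) = 44586/(-4348083234) + 63/5527 = 44586*(-1/4348083234) + 63/5527 = -7431/724680539 + 63/5527 = 45613802820/4005309339053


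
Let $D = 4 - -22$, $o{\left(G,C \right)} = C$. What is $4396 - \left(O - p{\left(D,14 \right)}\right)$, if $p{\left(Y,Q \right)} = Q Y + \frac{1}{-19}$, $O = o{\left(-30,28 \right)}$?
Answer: $\frac{89907}{19} \approx 4731.9$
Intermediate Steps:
$O = 28$
$D = 26$ ($D = 4 + 22 = 26$)
$p{\left(Y,Q \right)} = - \frac{1}{19} + Q Y$ ($p{\left(Y,Q \right)} = Q Y - \frac{1}{19} = - \frac{1}{19} + Q Y$)
$4396 - \left(O - p{\left(D,14 \right)}\right) = 4396 + \left(\left(- \frac{1}{19} + 14 \cdot 26\right) - 28\right) = 4396 + \left(\left(- \frac{1}{19} + 364\right) - 28\right) = 4396 + \left(\frac{6915}{19} - 28\right) = 4396 + \frac{6383}{19} = \frac{89907}{19}$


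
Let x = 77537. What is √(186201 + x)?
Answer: √263738 ≈ 513.55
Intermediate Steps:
√(186201 + x) = √(186201 + 77537) = √263738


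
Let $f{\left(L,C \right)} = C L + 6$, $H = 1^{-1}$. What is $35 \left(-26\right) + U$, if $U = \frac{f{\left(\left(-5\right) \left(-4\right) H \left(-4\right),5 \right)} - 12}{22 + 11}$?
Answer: $- \frac{30436}{33} \approx -922.3$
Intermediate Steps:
$H = 1$
$f{\left(L,C \right)} = 6 + C L$
$U = - \frac{406}{33}$ ($U = \frac{\left(6 + 5 \left(-5\right) \left(-4\right) 1 \left(-4\right)\right) - 12}{22 + 11} = \frac{\left(6 + 5 \cdot 20 \cdot 1 \left(-4\right)\right) - 12}{33} = \left(\left(6 + 5 \cdot 20 \left(-4\right)\right) - 12\right) \frac{1}{33} = \left(\left(6 + 5 \left(-80\right)\right) - 12\right) \frac{1}{33} = \left(\left(6 - 400\right) - 12\right) \frac{1}{33} = \left(-394 - 12\right) \frac{1}{33} = \left(-406\right) \frac{1}{33} = - \frac{406}{33} \approx -12.303$)
$35 \left(-26\right) + U = 35 \left(-26\right) - \frac{406}{33} = -910 - \frac{406}{33} = - \frac{30436}{33}$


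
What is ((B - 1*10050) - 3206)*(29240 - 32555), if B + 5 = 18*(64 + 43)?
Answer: 37575525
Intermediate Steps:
B = 1921 (B = -5 + 18*(64 + 43) = -5 + 18*107 = -5 + 1926 = 1921)
((B - 1*10050) - 3206)*(29240 - 32555) = ((1921 - 1*10050) - 3206)*(29240 - 32555) = ((1921 - 10050) - 3206)*(-3315) = (-8129 - 3206)*(-3315) = -11335*(-3315) = 37575525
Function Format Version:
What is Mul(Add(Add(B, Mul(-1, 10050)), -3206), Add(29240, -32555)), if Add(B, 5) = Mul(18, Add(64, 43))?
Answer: 37575525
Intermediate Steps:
B = 1921 (B = Add(-5, Mul(18, Add(64, 43))) = Add(-5, Mul(18, 107)) = Add(-5, 1926) = 1921)
Mul(Add(Add(B, Mul(-1, 10050)), -3206), Add(29240, -32555)) = Mul(Add(Add(1921, Mul(-1, 10050)), -3206), Add(29240, -32555)) = Mul(Add(Add(1921, -10050), -3206), -3315) = Mul(Add(-8129, -3206), -3315) = Mul(-11335, -3315) = 37575525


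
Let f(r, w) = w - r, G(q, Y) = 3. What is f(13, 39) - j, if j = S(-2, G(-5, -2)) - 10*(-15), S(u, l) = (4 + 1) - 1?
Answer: -128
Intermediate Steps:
S(u, l) = 4 (S(u, l) = 5 - 1 = 4)
j = 154 (j = 4 - 10*(-15) = 4 + 150 = 154)
f(13, 39) - j = (39 - 1*13) - 1*154 = (39 - 13) - 154 = 26 - 154 = -128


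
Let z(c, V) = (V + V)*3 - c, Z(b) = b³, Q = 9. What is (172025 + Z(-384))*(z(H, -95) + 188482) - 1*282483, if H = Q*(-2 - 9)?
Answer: -10613424096352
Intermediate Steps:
H = -99 (H = 9*(-2 - 9) = 9*(-11) = -99)
z(c, V) = -c + 6*V (z(c, V) = (2*V)*3 - c = 6*V - c = -c + 6*V)
(172025 + Z(-384))*(z(H, -95) + 188482) - 1*282483 = (172025 + (-384)³)*((-1*(-99) + 6*(-95)) + 188482) - 1*282483 = (172025 - 56623104)*((99 - 570) + 188482) - 282483 = -56451079*(-471 + 188482) - 282483 = -56451079*188011 - 282483 = -10613423813869 - 282483 = -10613424096352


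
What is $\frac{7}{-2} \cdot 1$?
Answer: $- \frac{7}{2} \approx -3.5$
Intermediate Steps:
$\frac{7}{-2} \cdot 1 = 7 \left(- \frac{1}{2}\right) 1 = \left(- \frac{7}{2}\right) 1 = - \frac{7}{2}$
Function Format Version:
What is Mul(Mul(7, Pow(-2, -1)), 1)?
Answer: Rational(-7, 2) ≈ -3.5000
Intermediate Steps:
Mul(Mul(7, Pow(-2, -1)), 1) = Mul(Mul(7, Rational(-1, 2)), 1) = Mul(Rational(-7, 2), 1) = Rational(-7, 2)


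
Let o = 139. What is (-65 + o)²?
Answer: 5476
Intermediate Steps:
(-65 + o)² = (-65 + 139)² = 74² = 5476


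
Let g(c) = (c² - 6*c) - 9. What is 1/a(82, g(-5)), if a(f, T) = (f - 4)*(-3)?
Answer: -1/234 ≈ -0.0042735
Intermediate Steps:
g(c) = -9 + c² - 6*c
a(f, T) = 12 - 3*f (a(f, T) = (-4 + f)*(-3) = 12 - 3*f)
1/a(82, g(-5)) = 1/(12 - 3*82) = 1/(12 - 246) = 1/(-234) = -1/234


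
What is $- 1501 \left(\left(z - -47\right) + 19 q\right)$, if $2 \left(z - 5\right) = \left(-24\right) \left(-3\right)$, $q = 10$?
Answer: $-417278$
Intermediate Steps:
$z = 41$ ($z = 5 + \frac{\left(-24\right) \left(-3\right)}{2} = 5 + \frac{1}{2} \cdot 72 = 5 + 36 = 41$)
$- 1501 \left(\left(z - -47\right) + 19 q\right) = - 1501 \left(\left(41 - -47\right) + 19 \cdot 10\right) = - 1501 \left(\left(41 + 47\right) + 190\right) = - 1501 \left(88 + 190\right) = \left(-1501\right) 278 = -417278$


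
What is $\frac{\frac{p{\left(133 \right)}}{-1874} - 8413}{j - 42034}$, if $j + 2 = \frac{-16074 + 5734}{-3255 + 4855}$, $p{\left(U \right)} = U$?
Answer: $\frac{630643800}{3151502989} \approx 0.20011$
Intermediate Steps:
$j = - \frac{677}{80}$ ($j = -2 + \frac{-16074 + 5734}{-3255 + 4855} = -2 - \frac{10340}{1600} = -2 - \frac{517}{80} = - \frac{677}{80} \approx -8.4625$)
$\frac{\frac{p{\left(133 \right)}}{-1874} - 8413}{j - 42034} = \frac{\frac{133}{-1874} - 8413}{- \frac{677}{80} - 42034} = \frac{133 \left(- \frac{1}{1874}\right) - 8413}{- \frac{3363397}{80}} = \left(- \frac{133}{1874} - 8413\right) \left(- \frac{80}{3363397}\right) = \left(- \frac{15766095}{1874}\right) \left(- \frac{80}{3363397}\right) = \frac{630643800}{3151502989}$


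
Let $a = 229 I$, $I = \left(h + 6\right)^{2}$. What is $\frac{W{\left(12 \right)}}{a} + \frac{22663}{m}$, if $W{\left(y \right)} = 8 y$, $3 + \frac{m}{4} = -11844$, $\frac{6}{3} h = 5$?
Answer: $- \frac{1481663011}{3136185228} \approx -0.47244$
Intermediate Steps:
$h = \frac{5}{2}$ ($h = \frac{1}{2} \cdot 5 = \frac{5}{2} \approx 2.5$)
$m = -47388$ ($m = -12 + 4 \left(-11844\right) = -12 - 47376 = -47388$)
$I = \frac{289}{4}$ ($I = \left(\frac{5}{2} + 6\right)^{2} = \left(\frac{17}{2}\right)^{2} = \frac{289}{4} \approx 72.25$)
$a = \frac{66181}{4}$ ($a = 229 \cdot \frac{289}{4} = \frac{66181}{4} \approx 16545.0$)
$\frac{W{\left(12 \right)}}{a} + \frac{22663}{m} = \frac{8 \cdot 12}{\frac{66181}{4}} + \frac{22663}{-47388} = 96 \cdot \frac{4}{66181} + 22663 \left(- \frac{1}{47388}\right) = \frac{384}{66181} - \frac{22663}{47388} = - \frac{1481663011}{3136185228}$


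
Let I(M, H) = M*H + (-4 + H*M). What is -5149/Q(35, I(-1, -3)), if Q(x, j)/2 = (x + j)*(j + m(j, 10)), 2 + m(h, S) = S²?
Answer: -5149/7400 ≈ -0.69581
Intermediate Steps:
m(h, S) = -2 + S²
I(M, H) = -4 + 2*H*M (I(M, H) = H*M + (-4 + H*M) = -4 + 2*H*M)
Q(x, j) = 2*(98 + j)*(j + x) (Q(x, j) = 2*((x + j)*(j + (-2 + 10²))) = 2*((j + x)*(j + (-2 + 100))) = 2*((j + x)*(j + 98)) = 2*((j + x)*(98 + j)) = 2*((98 + j)*(j + x)) = 2*(98 + j)*(j + x))
-5149/Q(35, I(-1, -3)) = -5149/(2*(-4 + 2*(-3)*(-1))² + 196*(-4 + 2*(-3)*(-1)) + 196*35 + 2*(-4 + 2*(-3)*(-1))*35) = -5149/(2*(-4 + 6)² + 196*(-4 + 6) + 6860 + 2*(-4 + 6)*35) = -5149/(2*2² + 196*2 + 6860 + 2*2*35) = -5149/(2*4 + 392 + 6860 + 140) = -5149/(8 + 392 + 6860 + 140) = -5149/7400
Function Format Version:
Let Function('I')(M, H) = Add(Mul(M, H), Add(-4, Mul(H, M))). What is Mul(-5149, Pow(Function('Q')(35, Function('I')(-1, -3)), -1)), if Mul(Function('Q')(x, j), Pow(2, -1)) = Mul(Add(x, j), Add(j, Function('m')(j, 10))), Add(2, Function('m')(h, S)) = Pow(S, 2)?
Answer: Rational(-5149, 7400) ≈ -0.69581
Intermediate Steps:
Function('m')(h, S) = Add(-2, Pow(S, 2))
Function('I')(M, H) = Add(-4, Mul(2, H, M)) (Function('I')(M, H) = Add(Mul(H, M), Add(-4, Mul(H, M))) = Add(-4, Mul(2, H, M)))
Function('Q')(x, j) = Mul(2, Add(98, j), Add(j, x)) (Function('Q')(x, j) = Mul(2, Mul(Add(x, j), Add(j, Add(-2, Pow(10, 2))))) = Mul(2, Mul(Add(j, x), Add(j, Add(-2, 100)))) = Mul(2, Mul(Add(j, x), Add(j, 98))) = Mul(2, Mul(Add(j, x), Add(98, j))) = Mul(2, Mul(Add(98, j), Add(j, x))) = Mul(2, Add(98, j), Add(j, x)))
Mul(-5149, Pow(Function('Q')(35, Function('I')(-1, -3)), -1)) = Mul(-5149, Pow(Add(Mul(2, Pow(Add(-4, Mul(2, -3, -1)), 2)), Mul(196, Add(-4, Mul(2, -3, -1))), Mul(196, 35), Mul(2, Add(-4, Mul(2, -3, -1)), 35)), -1)) = Mul(-5149, Pow(Add(Mul(2, Pow(Add(-4, 6), 2)), Mul(196, Add(-4, 6)), 6860, Mul(2, Add(-4, 6), 35)), -1)) = Mul(-5149, Pow(Add(Mul(2, Pow(2, 2)), Mul(196, 2), 6860, Mul(2, 2, 35)), -1)) = Mul(-5149, Pow(Add(Mul(2, 4), 392, 6860, 140), -1)) = Mul(-5149, Pow(Add(8, 392, 6860, 140), -1)) = Mul(-5149, Pow(7400, -1)) = Mul(-5149, Rational(1, 7400)) = Rational(-5149, 7400)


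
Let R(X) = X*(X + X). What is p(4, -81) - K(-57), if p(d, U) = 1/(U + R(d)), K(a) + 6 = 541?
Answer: -26216/49 ≈ -535.02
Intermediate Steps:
R(X) = 2*X² (R(X) = X*(2*X) = 2*X²)
K(a) = 535 (K(a) = -6 + 541 = 535)
p(d, U) = 1/(U + 2*d²)
p(4, -81) - K(-57) = 1/(-81 + 2*4²) - 1*535 = 1/(-81 + 2*16) - 535 = 1/(-81 + 32) - 535 = 1/(-49) - 535 = -1/49 - 535 = -26216/49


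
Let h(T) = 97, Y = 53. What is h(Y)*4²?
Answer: 1552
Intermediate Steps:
h(Y)*4² = 97*4² = 97*16 = 1552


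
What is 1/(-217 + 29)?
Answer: -1/188 ≈ -0.0053191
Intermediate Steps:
1/(-217 + 29) = 1/(-188) = -1/188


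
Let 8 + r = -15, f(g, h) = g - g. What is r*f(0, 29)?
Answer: 0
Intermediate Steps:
f(g, h) = 0
r = -23 (r = -8 - 15 = -23)
r*f(0, 29) = -23*0 = 0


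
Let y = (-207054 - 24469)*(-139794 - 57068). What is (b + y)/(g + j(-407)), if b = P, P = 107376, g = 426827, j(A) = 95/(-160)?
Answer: 1458502022464/13658445 ≈ 1.0678e+5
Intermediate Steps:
j(A) = -19/32 (j(A) = 95*(-1/160) = -19/32)
b = 107376
y = 45578080826 (y = -231523*(-196862) = 45578080826)
(b + y)/(g + j(-407)) = (107376 + 45578080826)/(426827 - 19/32) = 45578188202/(13658445/32) = 45578188202*(32/13658445) = 1458502022464/13658445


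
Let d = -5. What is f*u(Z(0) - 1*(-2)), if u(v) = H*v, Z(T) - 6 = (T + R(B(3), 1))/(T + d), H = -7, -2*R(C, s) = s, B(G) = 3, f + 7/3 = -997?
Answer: 283311/5 ≈ 56662.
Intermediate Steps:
f = -2998/3 (f = -7/3 - 997 = -2998/3 ≈ -999.33)
R(C, s) = -s/2
Z(T) = 6 + (-½ + T)/(-5 + T) (Z(T) = 6 + (T - ½*1)/(T - 5) = 6 + (T - ½)/(-5 + T) = 6 + (-½ + T)/(-5 + T))
u(v) = -7*v
f*u(Z(0) - 1*(-2)) = -(-20986)*((-61 + 14*0)/(2*(-5 + 0)) - 1*(-2))/3 = -(-20986)*((½)*(-61 + 0)/(-5) + 2)/3 = -(-20986)*((½)*(-⅕)*(-61) + 2)/3 = -(-20986)*(61/10 + 2)/3 = -(-20986)*81/(3*10) = -2998/3*(-567/10) = 283311/5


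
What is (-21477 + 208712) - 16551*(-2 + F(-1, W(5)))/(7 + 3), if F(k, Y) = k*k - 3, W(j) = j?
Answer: 969277/5 ≈ 1.9386e+5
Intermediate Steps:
F(k, Y) = -3 + k² (F(k, Y) = k² - 3 = -3 + k²)
(-21477 + 208712) - 16551*(-2 + F(-1, W(5)))/(7 + 3) = (-21477 + 208712) - 16551*(-2 + (-3 + (-1)²))/(7 + 3) = 187235 - 16551*(-2 + (-3 + 1))/10 = 187235 - 16551*(-2 - 2)/10 = 187235 - (-66204)/10 = 187235 - 16551*(-⅖) = 187235 + 33102/5 = 969277/5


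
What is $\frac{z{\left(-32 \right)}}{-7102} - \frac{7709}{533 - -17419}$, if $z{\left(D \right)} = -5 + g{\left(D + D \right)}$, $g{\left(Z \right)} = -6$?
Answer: $- \frac{27275923}{63747552} \approx -0.42787$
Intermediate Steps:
$z{\left(D \right)} = -11$ ($z{\left(D \right)} = -5 - 6 = -11$)
$\frac{z{\left(-32 \right)}}{-7102} - \frac{7709}{533 - -17419} = - \frac{11}{-7102} - \frac{7709}{533 - -17419} = \left(-11\right) \left(- \frac{1}{7102}\right) - \frac{7709}{533 + 17419} = \frac{11}{7102} - \frac{7709}{17952} = - \frac{27275923}{63747552}$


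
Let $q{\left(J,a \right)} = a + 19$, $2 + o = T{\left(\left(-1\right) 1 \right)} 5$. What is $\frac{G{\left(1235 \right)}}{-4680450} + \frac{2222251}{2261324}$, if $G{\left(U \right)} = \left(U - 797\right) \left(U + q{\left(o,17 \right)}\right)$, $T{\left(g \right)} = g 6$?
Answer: $\frac{1523710024133}{1764002319300} \approx 0.86378$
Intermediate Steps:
$T{\left(g \right)} = 6 g$
$o = -32$ ($o = -2 + 6 \left(\left(-1\right) 1\right) 5 = -2 + 6 \left(-1\right) 5 = -2 - 30 = -32$)
$q{\left(J,a \right)} = 19 + a$
$G{\left(U \right)} = \left(-797 + U\right) \left(36 + U\right)$ ($G{\left(U \right)} = \left(U - 797\right) \left(U + \left(19 + 17\right)\right) = \left(-797 + U\right) \left(U + 36\right) = \left(-797 + U\right) \left(36 + U\right)$)
$\frac{G{\left(1235 \right)}}{-4680450} + \frac{2222251}{2261324} = \frac{-28692 + 1235^{2} - 939835}{-4680450} + \frac{2222251}{2261324} = \left(-28692 + 1525225 - 939835\right) \left(- \frac{1}{4680450}\right) + 2222251 \cdot \frac{1}{2261324} = 556698 \left(- \frac{1}{4680450}\right) + \frac{2222251}{2261324} = - \frac{92783}{780075} + \frac{2222251}{2261324} = \frac{1523710024133}{1764002319300}$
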